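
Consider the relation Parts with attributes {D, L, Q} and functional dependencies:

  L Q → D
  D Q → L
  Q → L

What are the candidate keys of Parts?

Q

{Q}⁺: Q→L adds L; LQ→D adds D → {D, L, Q}.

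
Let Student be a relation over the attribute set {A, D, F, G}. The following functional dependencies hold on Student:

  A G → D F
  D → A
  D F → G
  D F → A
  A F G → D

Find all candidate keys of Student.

{A, G}, {D, F}, {D, G}

{A, G}⁺: AG→DF adds D, F → {A, D, F, G}. Minimal: {G}⁺ = {G}; {A}⁺ = {A} — none reach the full schema.
{D, F}⁺: D→A adds A; DF→G adds G → {A, D, F, G}. Minimal: {F}⁺ = {F}; {D}⁺ = {A, D} — none reach the full schema.
{D, G}⁺: D→A adds A; AG→DF adds F → {A, D, F, G}. Minimal: {G}⁺ = {G}; {D}⁺ = {A, D} — none reach the full schema.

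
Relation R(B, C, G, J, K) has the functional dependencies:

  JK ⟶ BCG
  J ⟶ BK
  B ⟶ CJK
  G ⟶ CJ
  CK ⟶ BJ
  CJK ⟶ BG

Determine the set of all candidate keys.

B, G, J, CK

{B}⁺: B→CJK adds C, J, K; CJK→BG adds G → {B, C, G, J, K}.
{G}⁺: G→CJ adds C, J; J→BK adds B, K → {B, C, G, J, K}.
{J}⁺: J→BK adds B, K; B→CJK adds C; CJK→BG adds G → {B, C, G, J, K}.
{C, K}⁺: CK→BJ adds B, J; CJK→BG adds G → {B, C, G, J, K}. Minimal: {K}⁺ = {K}; {C}⁺ = {C} — none reach the full schema.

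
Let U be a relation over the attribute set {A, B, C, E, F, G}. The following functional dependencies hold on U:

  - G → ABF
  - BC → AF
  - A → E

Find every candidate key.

Attributes C, G never appear on any right-hand side, so every candidate key must contain {C, G}.
{C, G}⁺ = {A, B, C, E, F, G}, which is all of the schema, so {C, G} is the only candidate key.

{C, G}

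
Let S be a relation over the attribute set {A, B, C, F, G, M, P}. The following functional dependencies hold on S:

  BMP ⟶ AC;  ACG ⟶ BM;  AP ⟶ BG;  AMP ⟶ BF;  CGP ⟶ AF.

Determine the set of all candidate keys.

Attribute P never appears on the right-hand side of any dependency, so P must belong to every candidate key.
{P}⁺ = {P}, which is not all of the schema, so we must add further attributes.
{A, C, P}⁺: AP→BG adds B, G; CGP→AF adds F; ACG→BM adds M → {A, B, C, F, G, M, P}.
{A, M, P}⁺: AP→BG adds B, G; AMP→BF adds F; BMP→AC adds C → {A, B, C, F, G, M, P}.
{B, M, P}⁺: BMP→AC adds A, C; AP→BG adds G; AMP→BF adds F → {A, B, C, F, G, M, P}.
{C, G, P}⁺: CGP→AF adds A, F; ACG→BM adds B, M → {A, B, C, F, G, M, P}.
Any other superkey contains one of these as a subset, so there are no further candidate keys.

ACP, AMP, BMP, CGP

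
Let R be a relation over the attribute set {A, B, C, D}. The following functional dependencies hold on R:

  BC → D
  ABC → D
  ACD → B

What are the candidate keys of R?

Attributes A, C never appear on any right-hand side, so every candidate key must contain {A, C}.
{A, C}⁺ = {A, C}, which is not all of the schema, so we must add further attributes.
{A, B, C}⁺: BC→D adds D → {A, B, C, D}. Minimal: {B, C}⁺ = {B, C, D}; {A, C}⁺ = {A, C}; {A, B}⁺ = {A, B} — none reach the full schema.
{A, C, D}⁺: ACD→B adds B → {A, B, C, D}. Minimal: {C, D}⁺ = {C, D}; {A, D}⁺ = {A, D}; {A, C}⁺ = {A, C} — none reach the full schema.
Any other superkey contains one of these as a subset, so there are no further candidate keys.

{A, B, C}, {A, C, D}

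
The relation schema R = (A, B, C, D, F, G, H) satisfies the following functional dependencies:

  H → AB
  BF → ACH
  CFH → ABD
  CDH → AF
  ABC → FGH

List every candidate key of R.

{B, F}⁺: BF→ACH adds A, C, H; CFH→ABD adds D; ABC→FGH adds G → {A, B, C, D, F, G, H}.
{C, H}⁺: H→AB adds A, B; ABC→FGH adds F, G; CFH→ABD adds D → {A, B, C, D, F, G, H}.
{F, H}⁺: H→AB adds A, B; BF→ACH adds C; CFH→ABD adds D; ABC→FGH adds G → {A, B, C, D, F, G, H}.
{A, B, C}⁺: ABC→FGH adds F, G, H; CFH→ABD adds D → {A, B, C, D, F, G, H}.

BF; CH; FH; ABC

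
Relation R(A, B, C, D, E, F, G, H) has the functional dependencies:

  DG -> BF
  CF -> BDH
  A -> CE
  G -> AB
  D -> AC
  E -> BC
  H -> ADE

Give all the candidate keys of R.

Attribute G never appears on the right-hand side of any dependency, so G must belong to every candidate key.
{G}⁺ = {A, B, C, E, G}, which is not all of the schema, so we must add further attributes.
{D, G}⁺: DG→BF adds B, F; G→AB adds A; D→AC adds C; CF→BDH adds H; A→CE adds E → {A, B, C, D, E, F, G, H}. Minimal: {G}⁺ = {A, B, C, E, G}; {D}⁺ = {A, B, C, D, E} — none reach the full schema.
{F, G}⁺: G→AB adds A, B; A→CE adds C, E; CF→BDH adds D, H → {A, B, C, D, E, F, G, H}. Minimal: {G}⁺ = {A, B, C, E, G}; {F}⁺ = {F} — none reach the full schema.
{G, H}⁺: G→AB adds A, B; H→ADE adds D, E; DG→BF adds F; A→CE adds C → {A, B, C, D, E, F, G, H}. Minimal: {H}⁺ = {A, B, C, D, E, H}; {G}⁺ = {A, B, C, E, G} — none reach the full schema.

DG, FG, GH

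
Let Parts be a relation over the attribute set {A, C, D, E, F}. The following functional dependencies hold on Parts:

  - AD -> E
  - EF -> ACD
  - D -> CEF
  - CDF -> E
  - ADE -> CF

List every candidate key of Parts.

{D}⁺: D→CEF adds C, E, F; EF→ACD adds A → {A, C, D, E, F}.
{E, F}⁺: EF→ACD adds A, C, D → {A, C, D, E, F}.

(D), (E, F)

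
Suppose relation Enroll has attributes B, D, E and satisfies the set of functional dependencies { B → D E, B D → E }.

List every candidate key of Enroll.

B

{B}⁺: B→DE adds D, E → {B, D, E}.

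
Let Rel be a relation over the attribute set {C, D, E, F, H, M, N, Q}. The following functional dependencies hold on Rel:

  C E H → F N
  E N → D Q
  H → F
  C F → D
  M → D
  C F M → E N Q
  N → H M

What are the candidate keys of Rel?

Attribute C never appears on the right-hand side of any dependency, so C must belong to every candidate key.
{C}⁺ = {C}, which is not all of the schema, so we must add further attributes.
{C, N}⁺: N→HM adds H, M; H→F adds F; CF→D adds D; CFM→ENQ adds E, Q → {C, D, E, F, H, M, N, Q}. Minimal: {N}⁺ = {D, F, H, M, N}; {C}⁺ = {C} — none reach the full schema.
{C, E, H}⁺: CEH→FN adds F, N; EN→DQ adds D, Q; N→HM adds M → {C, D, E, F, H, M, N, Q}. Minimal: {E, H}⁺ = {E, F, H}; {C, H}⁺ = {C, D, F, H}; {C, E}⁺ = {C, E} — none reach the full schema.
{C, F, M}⁺: CF→D adds D; CFM→ENQ adds E, N, Q; N→HM adds H → {C, D, E, F, H, M, N, Q}. Minimal: {F, M}⁺ = {D, F, M}; {C, M}⁺ = {C, D, M}; {C, F}⁺ = {C, D, F} — none reach the full schema.
{C, H, M}⁺: H→F adds F; CF→D adds D; CFM→ENQ adds E, N, Q → {C, D, E, F, H, M, N, Q}. Minimal: {H, M}⁺ = {D, F, H, M}; {C, M}⁺ = {C, D, M}; {C, H}⁺ = {C, D, F, H} — none reach the full schema.

CN, CEH, CFM, CHM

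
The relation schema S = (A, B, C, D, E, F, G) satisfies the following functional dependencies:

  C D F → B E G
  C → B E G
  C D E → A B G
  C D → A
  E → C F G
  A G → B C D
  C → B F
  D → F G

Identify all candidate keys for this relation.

AC, AD, AE, AG, CD, DE

{A, C}⁺: C→BEG adds B, E, G; E→CFG adds F; AG→BCD adds D → {A, B, C, D, E, F, G}. Minimal: {C}⁺ = {B, C, E, F, G}; {A}⁺ = {A} — none reach the full schema.
{A, D}⁺: D→FG adds F, G; AG→BCD adds B, C; CDF→BEG adds E → {A, B, C, D, E, F, G}. Minimal: {D}⁺ = {D, F, G}; {A}⁺ = {A} — none reach the full schema.
{A, E}⁺: E→CFG adds C, F, G; AG→BCD adds B, D → {A, B, C, D, E, F, G}. Minimal: {E}⁺ = {B, C, E, F, G}; {A}⁺ = {A} — none reach the full schema.
{A, G}⁺: AG→BCD adds B, C, D; C→BF adds F; CDF→BEG adds E → {A, B, C, D, E, F, G}. Minimal: {G}⁺ = {G}; {A}⁺ = {A} — none reach the full schema.
{C, D}⁺: C→BEG adds B, E, G; CDE→ABG adds A; E→CFG adds F → {A, B, C, D, E, F, G}. Minimal: {D}⁺ = {D, F, G}; {C}⁺ = {B, C, E, F, G} — none reach the full schema.
{D, E}⁺: E→CFG adds C, F, G; C→BF adds B; CDE→ABG adds A → {A, B, C, D, E, F, G}. Minimal: {E}⁺ = {B, C, E, F, G}; {D}⁺ = {D, F, G} — none reach the full schema.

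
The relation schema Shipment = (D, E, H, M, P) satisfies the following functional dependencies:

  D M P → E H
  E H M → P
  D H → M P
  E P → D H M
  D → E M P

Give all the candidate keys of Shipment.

{D}, {E, P}, {E, H, M}

{D}⁺: D→EMP adds E, M, P; DMP→EH adds H → {D, E, H, M, P}.
{E, P}⁺: EP→DHM adds D, H, M → {D, E, H, M, P}. Minimal: {P}⁺ = {P}; {E}⁺ = {E} — none reach the full schema.
{E, H, M}⁺: EHM→P adds P; EP→DHM adds D → {D, E, H, M, P}. Minimal: {H, M}⁺ = {H, M}; {E, M}⁺ = {E, M}; {E, H}⁺ = {E, H} — none reach the full schema.
Any other superkey contains one of these as a subset, so there are no further candidate keys.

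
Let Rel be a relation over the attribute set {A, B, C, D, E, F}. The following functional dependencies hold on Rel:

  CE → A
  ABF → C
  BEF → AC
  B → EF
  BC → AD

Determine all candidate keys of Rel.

{B}

Attribute B never appears on the right-hand side of any dependency, so B must belong to every candidate key.
{B}⁺ = {A, B, C, D, E, F}, which is all of the schema, so {B} is the only candidate key.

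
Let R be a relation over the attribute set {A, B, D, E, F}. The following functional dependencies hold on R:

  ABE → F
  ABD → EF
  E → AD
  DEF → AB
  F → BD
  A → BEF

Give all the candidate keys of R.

{A}⁺: A→BEF adds B, E, F; E→AD adds D → {A, B, D, E, F}.
{E}⁺: E→AD adds A, D; A→BEF adds B, F → {A, B, D, E, F}.

(A), (E)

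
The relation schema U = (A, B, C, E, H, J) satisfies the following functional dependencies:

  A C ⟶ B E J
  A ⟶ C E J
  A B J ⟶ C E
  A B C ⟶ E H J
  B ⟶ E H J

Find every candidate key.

Attribute A never appears on the right-hand side of any dependency, so A must belong to every candidate key.
{A}⁺ = {A, B, C, E, H, J}, which is all of the schema, so {A} is the only candidate key.

(A)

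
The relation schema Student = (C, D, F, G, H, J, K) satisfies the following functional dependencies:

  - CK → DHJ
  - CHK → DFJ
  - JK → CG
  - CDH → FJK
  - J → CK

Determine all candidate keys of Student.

J, CK, CDH

{J}⁺: J→CK adds C, K; CK→DHJ adds D, H; CHK→DFJ adds F; JK→CG adds G → {C, D, F, G, H, J, K}.
{C, K}⁺: CK→DHJ adds D, H, J; CHK→DFJ adds F; JK→CG adds G → {C, D, F, G, H, J, K}. Minimal: {K}⁺ = {K}; {C}⁺ = {C} — none reach the full schema.
{C, D, H}⁺: CDH→FJK adds F, J, K; JK→CG adds G → {C, D, F, G, H, J, K}. Minimal: {D, H}⁺ = {D, H}; {C, H}⁺ = {C, H}; {C, D}⁺ = {C, D} — none reach the full schema.
Any other superkey contains one of these as a subset, so there are no further candidate keys.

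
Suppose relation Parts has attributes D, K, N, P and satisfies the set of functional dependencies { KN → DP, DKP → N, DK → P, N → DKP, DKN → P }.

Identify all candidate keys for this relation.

{N}⁺: N→DKP adds D, K, P → {D, K, N, P}.
{D, K}⁺: DK→P adds P; DKP→N adds N → {D, K, N, P}. Minimal: {K}⁺ = {K}; {D}⁺ = {D} — none reach the full schema.
Any other superkey contains one of these as a subset, so there are no further candidate keys.

N; DK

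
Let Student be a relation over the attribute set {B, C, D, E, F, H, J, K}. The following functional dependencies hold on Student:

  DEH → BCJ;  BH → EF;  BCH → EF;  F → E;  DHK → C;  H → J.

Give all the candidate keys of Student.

{B, D, H, K}, {D, E, H, K}, {D, F, H, K}

Attributes D, H, K never appear on any right-hand side, so every candidate key must contain {D, H, K}.
{D, H, K}⁺ = {C, D, H, J, K}, which is not all of the schema, so we must add further attributes.
{B, D, H, K}⁺: BH→EF adds E, F; DHK→C adds C; H→J adds J → {B, C, D, E, F, H, J, K}. Minimal: {D, H, K}⁺ = {C, D, H, J, K}; {B, H, K}⁺ = {B, E, F, H, J, K}; {B, D, K}⁺ = {B, D, K}; … — none reach the full schema.
{D, E, H, K}⁺: DEH→BCJ adds B, C, J; BH→EF adds F → {B, C, D, E, F, H, J, K}. Minimal: {E, H, K}⁺ = {E, H, J, K}; {D, H, K}⁺ = {C, D, H, J, K}; {D, E, K}⁺ = {D, E, K}; … — none reach the full schema.
{D, F, H, K}⁺: F→E adds E; DHK→C adds C; H→J adds J; DEH→BCJ adds B → {B, C, D, E, F, H, J, K}. Minimal: {F, H, K}⁺ = {E, F, H, J, K}; {D, H, K}⁺ = {C, D, H, J, K}; {D, F, K}⁺ = {D, E, F, K}; … — none reach the full schema.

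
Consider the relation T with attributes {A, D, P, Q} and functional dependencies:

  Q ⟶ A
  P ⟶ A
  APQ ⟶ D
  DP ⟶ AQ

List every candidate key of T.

Attribute P never appears on the right-hand side of any dependency, so P must belong to every candidate key.
{P}⁺ = {A, P}, which is not all of the schema, so we must add further attributes.
{D, P}⁺: P→A adds A; DP→AQ adds Q → {A, D, P, Q}.
{P, Q}⁺: Q→A adds A; APQ→D adds D → {A, D, P, Q}.

{D, P}, {P, Q}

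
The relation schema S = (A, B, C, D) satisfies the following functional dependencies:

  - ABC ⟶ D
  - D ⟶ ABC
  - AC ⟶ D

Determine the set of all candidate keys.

D, AC

{D}⁺: D→ABC adds A, B, C → {A, B, C, D}.
{A, C}⁺: AC→D adds D; D→ABC adds B → {A, B, C, D}. Minimal: {C}⁺ = {C}; {A}⁺ = {A} — none reach the full schema.
Any other superkey contains one of these as a subset, so there are no further candidate keys.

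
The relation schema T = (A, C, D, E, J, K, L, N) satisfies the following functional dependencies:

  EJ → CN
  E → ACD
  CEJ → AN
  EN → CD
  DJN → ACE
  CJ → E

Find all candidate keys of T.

{C, J, K, L}⁺: CJ→E adds E; EJ→CN adds N; E→ACD adds A, D → {A, C, D, E, J, K, L, N}.
{E, J, K, L}⁺: EJ→CN adds C, N; E→ACD adds A, D → {A, C, D, E, J, K, L, N}.
{D, J, K, L, N}⁺: DJN→ACE adds A, C, E → {A, C, D, E, J, K, L, N}.
Any other superkey contains one of these as a subset, so there are no further candidate keys.

CJKL; EJKL; DJKLN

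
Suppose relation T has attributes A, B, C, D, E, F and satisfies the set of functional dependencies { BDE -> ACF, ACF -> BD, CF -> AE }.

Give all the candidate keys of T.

{C, F}⁺: CF→AE adds A, E; ACF→BD adds B, D → {A, B, C, D, E, F}. Minimal: {F}⁺ = {F}; {C}⁺ = {C} — none reach the full schema.
{B, D, E}⁺: BDE→ACF adds A, C, F → {A, B, C, D, E, F}. Minimal: {D, E}⁺ = {D, E}; {B, E}⁺ = {B, E}; {B, D}⁺ = {B, D} — none reach the full schema.
Any other superkey contains one of these as a subset, so there are no further candidate keys.

{C, F}; {B, D, E}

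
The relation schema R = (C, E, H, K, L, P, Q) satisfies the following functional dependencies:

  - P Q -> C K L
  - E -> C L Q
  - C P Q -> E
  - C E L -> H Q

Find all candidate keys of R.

EP; PQ

Attribute P never appears on the right-hand side of any dependency, so P must belong to every candidate key.
{P}⁺ = {P}, which is not all of the schema, so we must add further attributes.
{E, P}⁺: E→CLQ adds C, L, Q; CEL→HQ adds H; PQ→CKL adds K → {C, E, H, K, L, P, Q}. Minimal: {P}⁺ = {P}; {E}⁺ = {C, E, H, L, Q} — none reach the full schema.
{P, Q}⁺: PQ→CKL adds C, K, L; CPQ→E adds E; CEL→HQ adds H → {C, E, H, K, L, P, Q}. Minimal: {Q}⁺ = {Q}; {P}⁺ = {P} — none reach the full schema.
Any other superkey contains one of these as a subset, so there are no further candidate keys.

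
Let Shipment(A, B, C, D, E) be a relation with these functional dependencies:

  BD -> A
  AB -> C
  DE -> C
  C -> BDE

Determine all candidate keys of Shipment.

{C}⁺: C→BDE adds B, D, E; BD→A adds A → {A, B, C, D, E}.
{A, B}⁺: AB→C adds C; C→BDE adds D, E → {A, B, C, D, E}.
{B, D}⁺: BD→A adds A; AB→C adds C; C→BDE adds E → {A, B, C, D, E}.
{D, E}⁺: DE→C adds C; C→BDE adds B; BD→A adds A → {A, B, C, D, E}.

(C); (A, B); (B, D); (D, E)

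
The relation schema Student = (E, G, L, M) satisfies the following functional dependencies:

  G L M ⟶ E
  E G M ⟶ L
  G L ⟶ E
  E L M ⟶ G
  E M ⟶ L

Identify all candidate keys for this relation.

{E, M}, {G, L, M}

Attribute M never appears on the right-hand side of any dependency, so M must belong to every candidate key.
{M}⁺ = {M}, which is not all of the schema, so we must add further attributes.
{E, M}⁺: EM→L adds L; ELM→G adds G → {E, G, L, M}.
{G, L, M}⁺: GLM→E adds E → {E, G, L, M}.
Any other superkey contains one of these as a subset, so there are no further candidate keys.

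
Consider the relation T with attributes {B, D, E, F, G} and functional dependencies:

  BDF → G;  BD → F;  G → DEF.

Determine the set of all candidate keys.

(B, D); (B, G)

Attribute B never appears on the right-hand side of any dependency, so B must belong to every candidate key.
{B}⁺ = {B}, which is not all of the schema, so we must add further attributes.
{B, D}⁺: BD→F adds F; BDF→G adds G; G→DEF adds E → {B, D, E, F, G}.
{B, G}⁺: G→DEF adds D, E, F → {B, D, E, F, G}.
Any other superkey contains one of these as a subset, so there are no further candidate keys.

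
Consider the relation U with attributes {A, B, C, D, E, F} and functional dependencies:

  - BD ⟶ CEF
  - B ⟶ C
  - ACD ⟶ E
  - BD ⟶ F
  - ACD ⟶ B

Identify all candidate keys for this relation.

{A, B, D}, {A, C, D}

Attributes A, D never appear on any right-hand side, so every candidate key must contain {A, D}.
{A, D}⁺ = {A, D}, which is not all of the schema, so we must add further attributes.
{A, B, D}⁺: BD→CEF adds C, E, F → {A, B, C, D, E, F}.
{A, C, D}⁺: ACD→E adds E; ACD→B adds B; BD→CEF adds F → {A, B, C, D, E, F}.
Any other superkey contains one of these as a subset, so there are no further candidate keys.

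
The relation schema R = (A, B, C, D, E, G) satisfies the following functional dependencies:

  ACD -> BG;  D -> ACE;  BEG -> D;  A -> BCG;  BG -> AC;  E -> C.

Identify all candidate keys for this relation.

{D}⁺: D→ACE adds A, C, E; A→BCG adds B, G → {A, B, C, D, E, G}.
{A, E}⁺: A→BCG adds B, C, G; BEG→D adds D → {A, B, C, D, E, G}. Minimal: {E}⁺ = {C, E}; {A}⁺ = {A, B, C, G} — none reach the full schema.
{B, E, G}⁺: BEG→D adds D; BG→AC adds A, C → {A, B, C, D, E, G}. Minimal: {E, G}⁺ = {C, E, G}; {B, G}⁺ = {A, B, C, G}; {B, E}⁺ = {B, C, E} — none reach the full schema.

(D); (A, E); (B, E, G)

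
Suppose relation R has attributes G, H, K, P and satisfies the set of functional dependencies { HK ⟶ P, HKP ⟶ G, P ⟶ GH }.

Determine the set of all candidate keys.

{H, K}⁺: HK→P adds P; HKP→G adds G → {G, H, K, P}.
{K, P}⁺: P→GH adds G, H → {G, H, K, P}.
Any other superkey contains one of these as a subset, so there are no further candidate keys.

HK, KP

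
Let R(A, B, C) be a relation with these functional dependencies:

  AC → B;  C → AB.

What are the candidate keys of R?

Attribute C never appears on the right-hand side of any dependency, so C must belong to every candidate key.
{C}⁺ = {A, B, C}, which is all of the schema, so {C} is the only candidate key.

(C)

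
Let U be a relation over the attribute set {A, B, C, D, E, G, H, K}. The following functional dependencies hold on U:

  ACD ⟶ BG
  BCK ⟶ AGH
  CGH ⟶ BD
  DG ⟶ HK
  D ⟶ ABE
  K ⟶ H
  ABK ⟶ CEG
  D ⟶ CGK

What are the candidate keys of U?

{D}⁺: D→ABE adds A, B, E; D→CGK adds C, G, K; BCK→AGH adds H → {A, B, C, D, E, G, H, K}.
{A, B, K}⁺: K→H adds H; ABK→CEG adds C, E, G; CGH→BD adds D → {A, B, C, D, E, G, H, K}. Minimal: {B, K}⁺ = {B, H, K}; {A, K}⁺ = {A, H, K}; {A, B}⁺ = {A, B} — none reach the full schema.
{B, C, K}⁺: BCK→AGH adds A, G, H; CGH→BD adds D; D→ABE adds E → {A, B, C, D, E, G, H, K}. Minimal: {C, K}⁺ = {C, H, K}; {B, K}⁺ = {B, H, K}; {B, C}⁺ = {B, C} — none reach the full schema.
{C, G, H}⁺: CGH→BD adds B, D; DG→HK adds K; D→ABE adds A, E → {A, B, C, D, E, G, H, K}. Minimal: {G, H}⁺ = {G, H}; {C, H}⁺ = {C, H}; {C, G}⁺ = {C, G} — none reach the full schema.
{C, G, K}⁺: K→H adds H; CGH→BD adds B, D; D→ABE adds A, E → {A, B, C, D, E, G, H, K}. Minimal: {G, K}⁺ = {G, H, K}; {C, K}⁺ = {C, H, K}; {C, G}⁺ = {C, G} — none reach the full schema.
Any other superkey contains one of these as a subset, so there are no further candidate keys.

{D}, {A, B, K}, {B, C, K}, {C, G, H}, {C, G, K}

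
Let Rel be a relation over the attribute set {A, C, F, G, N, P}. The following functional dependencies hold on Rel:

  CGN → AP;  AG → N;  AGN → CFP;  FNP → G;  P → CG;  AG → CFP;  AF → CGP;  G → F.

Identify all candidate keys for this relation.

(A, F), (A, G), (A, P), (N, P), (C, G, N)

{A, F}⁺: AF→CGP adds C, G, P; AG→N adds N → {A, C, F, G, N, P}. Minimal: {F}⁺ = {F}; {A}⁺ = {A} — none reach the full schema.
{A, G}⁺: AG→N adds N; AGN→CFP adds C, F, P → {A, C, F, G, N, P}. Minimal: {G}⁺ = {F, G}; {A}⁺ = {A} — none reach the full schema.
{A, P}⁺: P→CG adds C, G; AG→CFP adds F; AG→N adds N → {A, C, F, G, N, P}. Minimal: {P}⁺ = {C, F, G, P}; {A}⁺ = {A} — none reach the full schema.
{N, P}⁺: P→CG adds C, G; G→F adds F; CGN→AP adds A → {A, C, F, G, N, P}. Minimal: {P}⁺ = {C, F, G, P}; {N}⁺ = {N} — none reach the full schema.
{C, G, N}⁺: CGN→AP adds A, P; AGN→CFP adds F → {A, C, F, G, N, P}. Minimal: {G, N}⁺ = {F, G, N}; {C, N}⁺ = {C, N}; {C, G}⁺ = {C, F, G} — none reach the full schema.
Any other superkey contains one of these as a subset, so there are no further candidate keys.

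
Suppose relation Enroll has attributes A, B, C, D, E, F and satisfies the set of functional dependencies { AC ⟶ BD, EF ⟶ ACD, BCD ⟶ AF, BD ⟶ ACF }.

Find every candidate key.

{E, F}; {A, C, E}; {B, D, E}

{E, F}⁺: EF→ACD adds A, C, D; AC→BD adds B → {A, B, C, D, E, F}. Minimal: {F}⁺ = {F}; {E}⁺ = {E} — none reach the full schema.
{A, C, E}⁺: AC→BD adds B, D; BCD→AF adds F → {A, B, C, D, E, F}. Minimal: {C, E}⁺ = {C, E}; {A, E}⁺ = {A, E}; {A, C}⁺ = {A, B, C, D, F} — none reach the full schema.
{B, D, E}⁺: BD→ACF adds A, C, F → {A, B, C, D, E, F}. Minimal: {D, E}⁺ = {D, E}; {B, E}⁺ = {B, E}; {B, D}⁺ = {A, B, C, D, F} — none reach the full schema.
Any other superkey contains one of these as a subset, so there are no further candidate keys.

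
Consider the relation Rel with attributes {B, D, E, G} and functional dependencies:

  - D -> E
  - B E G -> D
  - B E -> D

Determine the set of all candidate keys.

BDG; BEG

{B, D, G}⁺: D→E adds E → {B, D, E, G}. Minimal: {D, G}⁺ = {D, E, G}; {B, G}⁺ = {B, G}; {B, D}⁺ = {B, D, E} — none reach the full schema.
{B, E, G}⁺: BEG→D adds D → {B, D, E, G}. Minimal: {E, G}⁺ = {E, G}; {B, G}⁺ = {B, G}; {B, E}⁺ = {B, D, E} — none reach the full schema.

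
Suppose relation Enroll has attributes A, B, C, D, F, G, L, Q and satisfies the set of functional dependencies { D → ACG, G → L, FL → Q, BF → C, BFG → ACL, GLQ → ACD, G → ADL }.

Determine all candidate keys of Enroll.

(B, D, F); (B, F, G)

Attributes B, F never appear on any right-hand side, so every candidate key must contain {B, F}.
{B, F}⁺ = {B, C, F}, which is not all of the schema, so we must add further attributes.
{B, D, F}⁺: D→ACG adds A, C, G; G→L adds L; FL→Q adds Q → {A, B, C, D, F, G, L, Q}.
{B, F, G}⁺: G→L adds L; FL→Q adds Q; BF→C adds C; BFG→ACL adds A; GLQ→ACD adds D → {A, B, C, D, F, G, L, Q}.
Any other superkey contains one of these as a subset, so there are no further candidate keys.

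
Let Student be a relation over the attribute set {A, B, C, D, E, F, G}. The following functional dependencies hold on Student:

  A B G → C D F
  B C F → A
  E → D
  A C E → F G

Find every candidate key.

{A, B, C, E}⁺: E→D adds D; ACE→FG adds F, G → {A, B, C, D, E, F, G}.
{A, B, E, G}⁺: ABG→CDF adds C, D, F → {A, B, C, D, E, F, G}.
{B, C, E, F}⁺: BCF→A adds A; E→D adds D; ACE→FG adds G → {A, B, C, D, E, F, G}.
Any other superkey contains one of these as a subset, so there are no further candidate keys.

(A, B, C, E), (A, B, E, G), (B, C, E, F)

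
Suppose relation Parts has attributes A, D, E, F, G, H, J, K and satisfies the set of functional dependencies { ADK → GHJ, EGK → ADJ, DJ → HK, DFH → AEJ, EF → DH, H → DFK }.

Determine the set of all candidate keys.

{H}; {D, J}; {E, F}; {A, D, K}; {E, G, K}

{H}⁺: H→DFK adds D, F, K; DFH→AEJ adds A, E, J; ADK→GHJ adds G → {A, D, E, F, G, H, J, K}.
{D, J}⁺: DJ→HK adds H, K; H→DFK adds F; DFH→AEJ adds A, E; ADK→GHJ adds G → {A, D, E, F, G, H, J, K}. Minimal: {J}⁺ = {J}; {D}⁺ = {D} — none reach the full schema.
{E, F}⁺: EF→DH adds D, H; H→DFK adds K; DFH→AEJ adds A, J; ADK→GHJ adds G → {A, D, E, F, G, H, J, K}. Minimal: {F}⁺ = {F}; {E}⁺ = {E} — none reach the full schema.
{A, D, K}⁺: ADK→GHJ adds G, H, J; H→DFK adds F; DFH→AEJ adds E → {A, D, E, F, G, H, J, K}. Minimal: {D, K}⁺ = {D, K}; {A, K}⁺ = {A, K}; {A, D}⁺ = {A, D} — none reach the full schema.
{E, G, K}⁺: EGK→ADJ adds A, D, J; DJ→HK adds H; H→DFK adds F → {A, D, E, F, G, H, J, K}. Minimal: {G, K}⁺ = {G, K}; {E, K}⁺ = {E, K}; {E, G}⁺ = {E, G} — none reach the full schema.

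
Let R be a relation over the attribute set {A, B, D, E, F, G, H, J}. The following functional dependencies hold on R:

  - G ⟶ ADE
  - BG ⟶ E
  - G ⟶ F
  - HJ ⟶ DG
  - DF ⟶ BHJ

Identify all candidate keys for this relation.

{G}⁺: G→ADE adds A, D, E; G→F adds F; DF→BHJ adds B, H, J → {A, B, D, E, F, G, H, J}.
{D, F}⁺: DF→BHJ adds B, H, J; HJ→DG adds G; G→ADE adds A, E → {A, B, D, E, F, G, H, J}.
{H, J}⁺: HJ→DG adds D, G; G→ADE adds A, E; G→F adds F; DF→BHJ adds B → {A, B, D, E, F, G, H, J}.

(G), (D, F), (H, J)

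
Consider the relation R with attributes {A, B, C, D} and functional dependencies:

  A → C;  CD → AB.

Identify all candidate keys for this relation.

AD, CD

Attribute D never appears on the right-hand side of any dependency, so D must belong to every candidate key.
{D}⁺ = {D}, which is not all of the schema, so we must add further attributes.
{A, D}⁺: A→C adds C; CD→AB adds B → {A, B, C, D}. Minimal: {D}⁺ = {D}; {A}⁺ = {A, C} — none reach the full schema.
{C, D}⁺: CD→AB adds A, B → {A, B, C, D}. Minimal: {D}⁺ = {D}; {C}⁺ = {C} — none reach the full schema.
Any other superkey contains one of these as a subset, so there are no further candidate keys.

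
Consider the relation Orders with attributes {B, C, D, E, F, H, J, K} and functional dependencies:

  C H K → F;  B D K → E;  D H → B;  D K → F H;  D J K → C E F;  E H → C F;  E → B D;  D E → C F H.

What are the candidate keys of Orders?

{D, J, K}⁺: DK→FH adds F, H; DJK→CEF adds C, E; E→BD adds B → {B, C, D, E, F, H, J, K}. Minimal: {J, K}⁺ = {J, K}; {D, K}⁺ = {B, C, D, E, F, H, K}; {D, J}⁺ = {D, J} — none reach the full schema.
{E, J, K}⁺: E→BD adds B, D; DE→CFH adds C, F, H → {B, C, D, E, F, H, J, K}. Minimal: {J, K}⁺ = {J, K}; {E, K}⁺ = {B, C, D, E, F, H, K}; {E, J}⁺ = {B, C, D, E, F, H, J} — none reach the full schema.

{D, J, K}; {E, J, K}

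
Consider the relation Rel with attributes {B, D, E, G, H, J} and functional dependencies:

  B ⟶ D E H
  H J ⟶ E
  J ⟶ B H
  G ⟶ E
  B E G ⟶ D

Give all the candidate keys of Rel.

Attributes G, J never appear on any right-hand side, so every candidate key must contain {G, J}.
{G, J}⁺ = {B, D, E, G, H, J}, which is all of the schema, so {G, J} is the only candidate key.

GJ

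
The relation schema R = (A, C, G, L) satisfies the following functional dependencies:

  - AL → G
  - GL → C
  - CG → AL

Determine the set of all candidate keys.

(A, L), (C, G), (G, L)

{A, L}⁺: AL→G adds G; GL→C adds C → {A, C, G, L}. Minimal: {L}⁺ = {L}; {A}⁺ = {A} — none reach the full schema.
{C, G}⁺: CG→AL adds A, L → {A, C, G, L}. Minimal: {G}⁺ = {G}; {C}⁺ = {C} — none reach the full schema.
{G, L}⁺: GL→C adds C; CG→AL adds A → {A, C, G, L}. Minimal: {L}⁺ = {L}; {G}⁺ = {G} — none reach the full schema.
Any other superkey contains one of these as a subset, so there are no further candidate keys.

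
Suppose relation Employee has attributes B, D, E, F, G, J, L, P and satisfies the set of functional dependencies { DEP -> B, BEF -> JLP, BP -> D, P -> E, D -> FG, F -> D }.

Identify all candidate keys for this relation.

{B, P}⁺: BP→D adds D; P→E adds E; D→FG adds F, G; BEF→JLP adds J, L → {B, D, E, F, G, J, L, P}.
{D, P}⁺: P→E adds E; D→FG adds F, G; DEP→B adds B; BEF→JLP adds J, L → {B, D, E, F, G, J, L, P}.
{F, P}⁺: P→E adds E; F→D adds D; DEP→B adds B; BEF→JLP adds J, L; D→FG adds G → {B, D, E, F, G, J, L, P}.
{B, D, E}⁺: D→FG adds F, G; BEF→JLP adds J, L, P → {B, D, E, F, G, J, L, P}.
{B, E, F}⁺: BEF→JLP adds J, L, P; BP→D adds D; D→FG adds G → {B, D, E, F, G, J, L, P}.
Any other superkey contains one of these as a subset, so there are no further candidate keys.

BP, DP, FP, BDE, BEF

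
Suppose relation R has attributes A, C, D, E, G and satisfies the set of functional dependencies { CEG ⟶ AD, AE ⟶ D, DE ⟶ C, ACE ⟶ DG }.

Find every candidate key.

Attribute E never appears on the right-hand side of any dependency, so E must belong to every candidate key.
{E}⁺ = {E}, which is not all of the schema, so we must add further attributes.
{A, E}⁺: AE→D adds D; DE→C adds C; ACE→DG adds G → {A, C, D, E, G}.
{C, E, G}⁺: CEG→AD adds A, D → {A, C, D, E, G}.
{D, E, G}⁺: DE→C adds C; CEG→AD adds A → {A, C, D, E, G}.

{A, E}, {C, E, G}, {D, E, G}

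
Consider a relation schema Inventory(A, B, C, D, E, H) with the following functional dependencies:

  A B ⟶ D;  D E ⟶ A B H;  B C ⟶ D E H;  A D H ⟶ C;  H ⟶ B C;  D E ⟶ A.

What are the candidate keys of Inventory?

{H}, {B, C}, {D, E}, {A, B, E}

{H}⁺: H→BC adds B, C; BC→DEH adds D, E; DE→A adds A → {A, B, C, D, E, H}.
{B, C}⁺: BC→DEH adds D, E, H; DE→A adds A → {A, B, C, D, E, H}. Minimal: {C}⁺ = {C}; {B}⁺ = {B} — none reach the full schema.
{D, E}⁺: DE→ABH adds A, B, H; ADH→C adds C → {A, B, C, D, E, H}. Minimal: {E}⁺ = {E}; {D}⁺ = {D} — none reach the full schema.
{A, B, E}⁺: AB→D adds D; DE→ABH adds H; ADH→C adds C → {A, B, C, D, E, H}. Minimal: {B, E}⁺ = {B, E}; {A, E}⁺ = {A, E}; {A, B}⁺ = {A, B, D} — none reach the full schema.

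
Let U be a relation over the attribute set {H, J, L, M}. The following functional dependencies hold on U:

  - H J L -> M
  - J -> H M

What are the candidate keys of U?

{J, L}

Attributes J, L never appear on any right-hand side, so every candidate key must contain {J, L}.
{J, L}⁺ = {H, J, L, M}, which is all of the schema, so {J, L} is the only candidate key.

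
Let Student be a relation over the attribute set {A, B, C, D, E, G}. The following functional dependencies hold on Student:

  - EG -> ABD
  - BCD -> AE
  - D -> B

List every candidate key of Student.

Attributes C, G never appear on any right-hand side, so every candidate key must contain {C, G}.
{C, G}⁺ = {C, G}, which is not all of the schema, so we must add further attributes.
{C, D, G}⁺: D→B adds B; BCD→AE adds A, E → {A, B, C, D, E, G}. Minimal: {D, G}⁺ = {B, D, G}; {C, G}⁺ = {C, G}; {C, D}⁺ = {A, B, C, D, E} — none reach the full schema.
{C, E, G}⁺: EG→ABD adds A, B, D → {A, B, C, D, E, G}. Minimal: {E, G}⁺ = {A, B, D, E, G}; {C, G}⁺ = {C, G}; {C, E}⁺ = {C, E} — none reach the full schema.
Any other superkey contains one of these as a subset, so there are no further candidate keys.

(C, D, G), (C, E, G)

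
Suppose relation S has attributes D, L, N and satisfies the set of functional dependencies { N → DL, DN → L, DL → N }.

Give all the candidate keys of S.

N; DL

{N}⁺: N→DL adds D, L → {D, L, N}.
{D, L}⁺: DL→N adds N → {D, L, N}. Minimal: {L}⁺ = {L}; {D}⁺ = {D} — none reach the full schema.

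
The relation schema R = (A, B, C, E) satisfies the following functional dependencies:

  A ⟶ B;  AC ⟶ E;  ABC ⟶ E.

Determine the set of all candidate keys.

Attributes A, C never appear on any right-hand side, so every candidate key must contain {A, C}.
{A, C}⁺ = {A, B, C, E}, which is all of the schema, so {A, C} is the only candidate key.

(A, C)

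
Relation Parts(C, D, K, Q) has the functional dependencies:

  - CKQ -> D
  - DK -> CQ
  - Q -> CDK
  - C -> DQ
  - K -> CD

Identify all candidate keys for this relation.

{C}⁺: C→DQ adds D, Q; Q→CDK adds K → {C, D, K, Q}.
{K}⁺: K→CD adds C, D; DK→CQ adds Q → {C, D, K, Q}.
{Q}⁺: Q→CDK adds C, D, K → {C, D, K, Q}.

(C); (K); (Q)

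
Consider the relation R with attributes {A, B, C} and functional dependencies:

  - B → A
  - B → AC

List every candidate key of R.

{B}

Attribute B never appears on the right-hand side of any dependency, so B must belong to every candidate key.
{B}⁺ = {A, B, C}, which is all of the schema, so {B} is the only candidate key.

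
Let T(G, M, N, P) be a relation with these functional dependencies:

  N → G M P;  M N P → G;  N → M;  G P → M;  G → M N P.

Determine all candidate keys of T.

(G), (N)

{G}⁺: G→MNP adds M, N, P → {G, M, N, P}.
{N}⁺: N→GMP adds G, M, P → {G, M, N, P}.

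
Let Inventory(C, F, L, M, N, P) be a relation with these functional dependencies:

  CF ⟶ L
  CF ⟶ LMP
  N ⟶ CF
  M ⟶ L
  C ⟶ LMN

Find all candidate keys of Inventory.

(C), (N)

{C}⁺: C→LMN adds L, M, N; N→CF adds F; CF→LMP adds P → {C, F, L, M, N, P}.
{N}⁺: N→CF adds C, F; C→LMN adds L, M; CF→LMP adds P → {C, F, L, M, N, P}.
Any other superkey contains one of these as a subset, so there are no further candidate keys.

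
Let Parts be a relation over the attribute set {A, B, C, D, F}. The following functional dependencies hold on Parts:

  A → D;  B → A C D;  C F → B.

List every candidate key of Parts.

{B, F}, {C, F}

{B, F}⁺: B→ACD adds A, C, D → {A, B, C, D, F}. Minimal: {F}⁺ = {F}; {B}⁺ = {A, B, C, D} — none reach the full schema.
{C, F}⁺: CF→B adds B; B→ACD adds A, D → {A, B, C, D, F}. Minimal: {F}⁺ = {F}; {C}⁺ = {C} — none reach the full schema.
Any other superkey contains one of these as a subset, so there are no further candidate keys.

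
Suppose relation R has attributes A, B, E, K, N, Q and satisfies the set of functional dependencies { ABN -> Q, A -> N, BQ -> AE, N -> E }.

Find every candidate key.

ABK, BKQ

Attributes B, K never appear on any right-hand side, so every candidate key must contain {B, K}.
{B, K}⁺ = {B, K}, which is not all of the schema, so we must add further attributes.
{A, B, K}⁺: A→N adds N; N→E adds E; ABN→Q adds Q → {A, B, E, K, N, Q}. Minimal: {B, K}⁺ = {B, K}; {A, K}⁺ = {A, E, K, N}; {A, B}⁺ = {A, B, E, N, Q} — none reach the full schema.
{B, K, Q}⁺: BQ→AE adds A, E; A→N adds N → {A, B, E, K, N, Q}. Minimal: {K, Q}⁺ = {K, Q}; {B, Q}⁺ = {A, B, E, N, Q}; {B, K}⁺ = {B, K} — none reach the full schema.
Any other superkey contains one of these as a subset, so there are no further candidate keys.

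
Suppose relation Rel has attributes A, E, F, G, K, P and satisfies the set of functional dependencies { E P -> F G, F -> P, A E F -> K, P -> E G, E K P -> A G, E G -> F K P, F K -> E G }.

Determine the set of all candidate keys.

{F}; {P}; {E, G}

{F}⁺: F→P adds P; P→EG adds E, G; EG→FKP adds K; EKP→AG adds A → {A, E, F, G, K, P}.
{P}⁺: P→EG adds E, G; EG→FKP adds F, K; EKP→AG adds A → {A, E, F, G, K, P}.
{E, G}⁺: EG→FKP adds F, K, P; EKP→AG adds A → {A, E, F, G, K, P}. Minimal: {G}⁺ = {G}; {E}⁺ = {E} — none reach the full schema.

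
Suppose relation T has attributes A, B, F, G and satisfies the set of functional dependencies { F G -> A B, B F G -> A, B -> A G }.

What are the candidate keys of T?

Attribute F never appears on the right-hand side of any dependency, so F must belong to every candidate key.
{F}⁺ = {F}, which is not all of the schema, so we must add further attributes.
{B, F}⁺: B→AG adds A, G → {A, B, F, G}. Minimal: {F}⁺ = {F}; {B}⁺ = {A, B, G} — none reach the full schema.
{F, G}⁺: FG→AB adds A, B → {A, B, F, G}. Minimal: {G}⁺ = {G}; {F}⁺ = {F} — none reach the full schema.

BF, FG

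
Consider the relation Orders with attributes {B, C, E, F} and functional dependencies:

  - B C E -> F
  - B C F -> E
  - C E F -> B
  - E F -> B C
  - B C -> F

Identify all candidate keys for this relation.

{B, C}, {E, F}

{B, C}⁺: BC→F adds F; BCF→E adds E → {B, C, E, F}.
{E, F}⁺: EF→BC adds B, C → {B, C, E, F}.
Any other superkey contains one of these as a subset, so there are no further candidate keys.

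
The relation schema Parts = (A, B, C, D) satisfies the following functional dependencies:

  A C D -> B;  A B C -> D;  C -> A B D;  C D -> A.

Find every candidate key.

{C}

Attribute C never appears on the right-hand side of any dependency, so C must belong to every candidate key.
{C}⁺ = {A, B, C, D}, which is all of the schema, so {C} is the only candidate key.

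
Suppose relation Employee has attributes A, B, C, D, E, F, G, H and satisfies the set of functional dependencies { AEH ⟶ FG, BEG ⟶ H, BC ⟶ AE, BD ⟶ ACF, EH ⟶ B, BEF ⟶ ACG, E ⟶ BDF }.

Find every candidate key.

{E}, {B, C}, {B, D}

{E}⁺: E→BDF adds B, D, F; BD→ACF adds A, C; BEF→ACG adds G; BEG→H adds H → {A, B, C, D, E, F, G, H}.
{B, C}⁺: BC→AE adds A, E; E→BDF adds D, F; BEF→ACG adds G; BEG→H adds H → {A, B, C, D, E, F, G, H}.
{B, D}⁺: BD→ACF adds A, C, F; BC→AE adds E; BEF→ACG adds G; BEG→H adds H → {A, B, C, D, E, F, G, H}.
Any other superkey contains one of these as a subset, so there are no further candidate keys.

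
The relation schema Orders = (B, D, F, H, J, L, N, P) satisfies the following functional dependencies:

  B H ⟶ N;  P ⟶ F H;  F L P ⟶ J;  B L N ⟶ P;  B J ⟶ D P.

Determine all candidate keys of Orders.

{B, H, L}; {B, J, L}; {B, L, N}; {B, L, P}

Attributes B, L never appear on any right-hand side, so every candidate key must contain {B, L}.
{B, L}⁺ = {B, L}, which is not all of the schema, so we must add further attributes.
{B, H, L}⁺: BH→N adds N; BLN→P adds P; P→FH adds F; FLP→J adds J; BJ→DP adds D → {B, D, F, H, J, L, N, P}. Minimal: {H, L}⁺ = {H, L}; {B, L}⁺ = {B, L}; {B, H}⁺ = {B, H, N} — none reach the full schema.
{B, J, L}⁺: BJ→DP adds D, P; P→FH adds F, H; BH→N adds N → {B, D, F, H, J, L, N, P}. Minimal: {J, L}⁺ = {J, L}; {B, L}⁺ = {B, L}; {B, J}⁺ = {B, D, F, H, J, N, P} — none reach the full schema.
{B, L, N}⁺: BLN→P adds P; P→FH adds F, H; FLP→J adds J; BJ→DP adds D → {B, D, F, H, J, L, N, P}. Minimal: {L, N}⁺ = {L, N}; {B, N}⁺ = {B, N}; {B, L}⁺ = {B, L} — none reach the full schema.
{B, L, P}⁺: P→FH adds F, H; FLP→J adds J; BJ→DP adds D; BH→N adds N → {B, D, F, H, J, L, N, P}. Minimal: {L, P}⁺ = {F, H, J, L, P}; {B, P}⁺ = {B, F, H, N, P}; {B, L}⁺ = {B, L} — none reach the full schema.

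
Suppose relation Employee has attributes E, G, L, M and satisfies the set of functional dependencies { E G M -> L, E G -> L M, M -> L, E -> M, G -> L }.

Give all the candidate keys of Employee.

(E, G)

Attributes E, G never appear on any right-hand side, so every candidate key must contain {E, G}.
{E, G}⁺ = {E, G, L, M}, which is all of the schema, so {E, G} is the only candidate key.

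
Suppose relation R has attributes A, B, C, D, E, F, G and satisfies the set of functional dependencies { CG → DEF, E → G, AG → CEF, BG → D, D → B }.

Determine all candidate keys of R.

Attribute A never appears on the right-hand side of any dependency, so A must belong to every candidate key.
{A}⁺ = {A}, which is not all of the schema, so we must add further attributes.
{A, E}⁺: E→G adds G; AG→CEF adds C, F; CG→DEF adds D; D→B adds B → {A, B, C, D, E, F, G}. Minimal: {E}⁺ = {E, G}; {A}⁺ = {A} — none reach the full schema.
{A, G}⁺: AG→CEF adds C, E, F; CG→DEF adds D; D→B adds B → {A, B, C, D, E, F, G}. Minimal: {G}⁺ = {G}; {A}⁺ = {A} — none reach the full schema.

AE, AG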